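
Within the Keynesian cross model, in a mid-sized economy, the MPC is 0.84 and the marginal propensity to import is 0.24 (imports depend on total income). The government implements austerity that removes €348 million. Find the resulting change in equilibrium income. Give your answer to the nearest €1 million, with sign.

Spending multiplier = 1/(1 − c + m) = 1/(1 − 0.84 + 0.24) = 1/0.4 = 2.5.
ΔY = k × ΔG = (−€348 million) / 0.4 = −€870 million.

−€870 million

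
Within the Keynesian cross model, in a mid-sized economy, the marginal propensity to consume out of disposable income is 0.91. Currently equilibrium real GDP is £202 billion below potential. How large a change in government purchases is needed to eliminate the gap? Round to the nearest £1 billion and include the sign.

+£18 billion

Spending multiplier = 1/(1 − MPC) = 1/(1 − 0.91) = 1/0.09 ≈ 11.111.
Need ΔY = +£202 billion, so ΔG = ΔY/k = (+£202 billion) × 0.09 ≈ +£18 billion.
The government should increase government purchases by £18 billion.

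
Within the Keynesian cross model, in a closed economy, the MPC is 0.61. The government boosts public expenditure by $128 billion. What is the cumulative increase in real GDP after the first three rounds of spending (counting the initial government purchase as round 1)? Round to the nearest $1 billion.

$254 billion

Round 1 adds ΔG = $128 billion; each later round is MPC = 0.61 times the previous.
After 3 rounds: 128 + 78.08 + 47.6288 = ΔG·(1 − c^3)/(1 − c) = 128 × (1 − 0.226981)/0.39 ≈ $254 billion.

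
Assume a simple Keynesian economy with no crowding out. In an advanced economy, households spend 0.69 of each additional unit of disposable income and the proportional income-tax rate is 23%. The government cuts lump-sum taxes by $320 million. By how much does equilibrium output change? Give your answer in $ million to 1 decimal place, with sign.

+$471.1 million

A lump-sum tax change of −$320 million shifts disposable income by +$320 million; first-round consumption changes by −c × ΔT = −0.69 × (−$320 million) = +$220.8 million.
Expenditure multiplier = 1/(1 − c(1−t)) = 1/(1 − 0.69×0.77) = 1/0.4687 ≈ 2.134.
The tax multiplier is −c × k ≈ −1.472, so ΔY = k × (−c·ΔT) = (+$220.8 million) / 0.4687 ≈ +$471.1 million.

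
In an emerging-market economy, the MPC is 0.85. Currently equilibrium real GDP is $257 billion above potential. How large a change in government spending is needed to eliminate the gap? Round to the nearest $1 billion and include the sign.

−$39 billion

Spending multiplier = 1/(1 − MPC) = 1/(1 − 0.85) = 1/0.15 ≈ 6.667.
Need ΔY = −$257 billion, so ΔG = ΔY/k = (−$257 billion) × 0.15 ≈ −$39 billion.
The government should cut government spending by $39 billion.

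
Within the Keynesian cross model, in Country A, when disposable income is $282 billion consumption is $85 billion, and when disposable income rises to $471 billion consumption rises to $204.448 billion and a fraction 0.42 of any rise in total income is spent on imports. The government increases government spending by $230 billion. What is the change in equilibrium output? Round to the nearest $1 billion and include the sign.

MPC = ΔC/ΔYd = (204.448 − 85)/(471 − 282) = 119.448/189 = 0.632.
Spending multiplier = 1/(1 − c + m) = 1/(1 − 0.632 + 0.42) = 1/0.788 ≈ 1.269.
ΔY = k × ΔG = (+$230 billion) / 0.788 ≈ +$292 billion.

+$292 billion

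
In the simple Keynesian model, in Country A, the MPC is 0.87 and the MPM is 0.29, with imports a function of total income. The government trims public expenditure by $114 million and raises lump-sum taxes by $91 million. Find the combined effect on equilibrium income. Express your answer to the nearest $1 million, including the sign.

Expenditure multiplier = 1/(1 − c + m) = 1/(1 − 0.87 + 0.29) = 1/0.42 ≈ 2.381.
ΔG contributes k·ΔG = (−$114 million) / 0.42 ≈ −$271.4 million.
ΔT of +$91 million changes first-round spending by −c·ΔT = −$79.17 million, contributing k·(−c·ΔT) = (−$79.17 million) / 0.42 = −$188.5 million.
Net ΔY = k(ΔG − c·ΔT) = (−$193.17 million) / 0.42 ≈ −$460 million.

−$460 million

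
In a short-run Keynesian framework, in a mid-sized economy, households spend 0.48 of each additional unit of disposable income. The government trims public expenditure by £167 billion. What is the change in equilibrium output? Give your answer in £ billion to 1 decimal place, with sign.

−£321.2 billion

Expenditure multiplier = 1/(1 − MPC) = 1/(1 − 0.48) = 1/0.52 ≈ 1.923.
ΔY = k × ΔG = (−£167 billion) / 0.52 ≈ −£321.2 billion.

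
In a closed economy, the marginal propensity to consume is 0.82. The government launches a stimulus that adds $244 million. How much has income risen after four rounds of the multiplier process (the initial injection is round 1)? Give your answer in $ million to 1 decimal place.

Round 1 adds ΔG = $244 million; each later round is MPC = 0.82 times the previous.
After 4 rounds: 244 + 200.08 + 164.0656 + 134.533792 = ΔG·(1 − c^4)/(1 − c) = 244 × (1 − 0.45212176)/0.18 ≈ $742.7 million.

$742.7 million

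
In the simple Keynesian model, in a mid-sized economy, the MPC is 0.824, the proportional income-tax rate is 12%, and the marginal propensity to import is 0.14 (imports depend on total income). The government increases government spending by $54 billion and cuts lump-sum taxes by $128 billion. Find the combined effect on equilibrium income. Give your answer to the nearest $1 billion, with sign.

+$384 billion

Expenditure multiplier = 1/(1 − c(1−t) + m) = 1/(1 − 0.824×0.88 + 0.14) = 1/0.41488 ≈ 2.41.
ΔG contributes k·ΔG = (+$54 billion) / 0.41488 ≈ +$130.2 billion.
ΔT of −$128 billion changes first-round spending by −c·ΔT = +$105.472 billion, contributing k·(−c·ΔT) = (+$105.472 billion) / 0.41488 ≈ +$254.2 billion.
Net ΔY = k(ΔG − c·ΔT) = (+$159.472 billion) / 0.41488 ≈ +$384 billion.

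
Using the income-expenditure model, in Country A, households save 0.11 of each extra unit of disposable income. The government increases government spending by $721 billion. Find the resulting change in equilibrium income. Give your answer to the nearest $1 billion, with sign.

+$6,555 billion

MPC = 1 − MPS = 1 − 0.11 = 0.89.
Expenditure multiplier = 1/(1 − MPC) = 1/(1 − 0.89) = 1/0.11 ≈ 9.091.
ΔY = k × ΔG = (+$721 billion) / 0.11 ≈ +$6,555 billion.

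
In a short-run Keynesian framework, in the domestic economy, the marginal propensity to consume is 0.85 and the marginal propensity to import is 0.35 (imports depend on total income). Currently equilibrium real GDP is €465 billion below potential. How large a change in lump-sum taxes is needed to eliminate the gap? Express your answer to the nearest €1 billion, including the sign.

−€274 billion

Spending multiplier = 1/(1 − c + m) = 1/(1 − 0.85 + 0.35) = 1/0.5 = 2.
Tax multiplier = −c·k = −0.85/0.5 = −1.7. Need ΔY = +€465 billion, so ΔT = ΔY/(−c·k) = −(+€465 billion) × 0.5 / 0.85 ≈ −€274 billion.
The government should cut lump-sum taxes by €274 billion.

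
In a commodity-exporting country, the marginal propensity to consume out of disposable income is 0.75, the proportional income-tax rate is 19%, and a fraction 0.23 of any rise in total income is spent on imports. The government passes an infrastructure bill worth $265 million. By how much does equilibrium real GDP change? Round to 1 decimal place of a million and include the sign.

Expenditure multiplier = 1/(1 − c(1−t) + m) = 1/(1 − 0.75×0.81 + 0.23) = 1/0.6225 ≈ 1.606.
ΔY = k × ΔG = (+$265 million) / 0.6225 ≈ +$425.7 million.

+$425.7 million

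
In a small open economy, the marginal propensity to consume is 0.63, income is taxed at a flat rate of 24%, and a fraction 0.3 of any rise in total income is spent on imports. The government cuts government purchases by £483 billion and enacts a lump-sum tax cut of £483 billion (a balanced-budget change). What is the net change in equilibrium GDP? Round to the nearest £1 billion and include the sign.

Expenditure multiplier = 1/(1 − c(1−t) + m) = 1/(1 − 0.63×0.76 + 0.3) = 1/0.8212 ≈ 1.218.
ΔG contributes k·ΔG = (−£483 billion) / 0.8212 ≈ −£588.2 billion.
ΔT of −£483 billion changes first-round spending by −c·ΔT = +£304.29 billion, contributing k·(−c·ΔT) = (+£304.29 billion) / 0.8212 ≈ +£370.5 billion.
Net ΔY = k(ΔG − c·ΔT) = (−£178.71 billion) / 0.8212 ≈ −£218 billion.

−£218 billion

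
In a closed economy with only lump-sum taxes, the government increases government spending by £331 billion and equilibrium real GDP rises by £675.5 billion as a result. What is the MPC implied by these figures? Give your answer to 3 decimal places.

Implied spending multiplier k = ΔY/ΔG = 675.5/331 ≈ 2.0408.
Since k = 1/(1 − MPC), MPC = 1 − 1/k = 1 − ΔG/ΔY = 1 − 331/675.5 ≈ 0.510.

0.510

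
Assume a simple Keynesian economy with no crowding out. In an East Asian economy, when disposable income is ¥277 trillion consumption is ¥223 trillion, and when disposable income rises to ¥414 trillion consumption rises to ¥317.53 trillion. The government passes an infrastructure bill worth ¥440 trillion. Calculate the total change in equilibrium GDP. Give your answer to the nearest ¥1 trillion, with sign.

+¥1,419 trillion

MPC = ΔC/ΔYd = (317.53 − 223)/(414 − 277) = 94.53/137 = 0.69.
Spending multiplier = 1/(1 − MPC) = 1/(1 − 0.69) = 1/0.31 ≈ 3.226.
ΔY = k × ΔG = (+¥440 trillion) / 0.31 ≈ +¥1,419 trillion.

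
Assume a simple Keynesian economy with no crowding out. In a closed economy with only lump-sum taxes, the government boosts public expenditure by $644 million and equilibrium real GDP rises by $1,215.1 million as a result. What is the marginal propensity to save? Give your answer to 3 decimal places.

0.530

Implied spending multiplier k = ΔY/ΔG = 1,215.1/644 ≈ 1.8868.
Since k = 1/(1 − MPC), MPC = 1 − 1/k = 1 − ΔG/ΔY = 1 − 644/1,215.1 ≈ 0.470.
MPS = 1 − MPC = 0.530.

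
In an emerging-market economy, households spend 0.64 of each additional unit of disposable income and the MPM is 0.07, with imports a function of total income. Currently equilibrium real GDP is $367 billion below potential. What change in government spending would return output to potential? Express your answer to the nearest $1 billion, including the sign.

Spending multiplier = 1/(1 − c + m) = 1/(1 − 0.64 + 0.07) = 1/0.43 ≈ 2.326.
Need ΔY = +$367 billion, so ΔG = ΔY/k = (+$367 billion) × 0.43 ≈ +$158 billion.
The government should increase government spending by $158 billion.

+$158 billion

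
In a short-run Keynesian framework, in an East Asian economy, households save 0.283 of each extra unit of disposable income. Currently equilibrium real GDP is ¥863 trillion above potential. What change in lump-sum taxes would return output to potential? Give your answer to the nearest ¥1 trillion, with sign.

+¥341 trillion

MPC = 1 − MPS = 1 − 0.283 = 0.717.
Spending multiplier = 1/(1 − MPC) = 1/(1 − 0.717) = 1/0.283 ≈ 3.534.
Tax multiplier = −c·k = −0.717/0.283 ≈ −2.534. Need ΔY = −¥863 trillion, so ΔT = ΔY/(−c·k) = −(−¥863 trillion) × 0.283 / 0.717 ≈ +¥341 trillion.
The government should raise lump-sum taxes by ¥341 trillion.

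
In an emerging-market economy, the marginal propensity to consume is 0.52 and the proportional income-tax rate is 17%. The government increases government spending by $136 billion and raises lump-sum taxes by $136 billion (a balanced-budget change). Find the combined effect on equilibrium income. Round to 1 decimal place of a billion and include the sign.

Expenditure multiplier = 1/(1 − c(1−t)) = 1/(1 − 0.52×0.83) = 1/0.5684 ≈ 1.759.
ΔG contributes k·ΔG = (+$136 billion) / 0.5684 ≈ +$239.3 billion.
ΔT of +$136 billion changes first-round spending by −c·ΔT = −$70.72 billion, contributing k·(−c·ΔT) = (−$70.72 billion) / 0.5684 ≈ −$124.4 billion.
Net ΔY = k(ΔG − c·ΔT) = (+$65.28 billion) / 0.5684 ≈ +$114.8 billion.

+$114.8 billion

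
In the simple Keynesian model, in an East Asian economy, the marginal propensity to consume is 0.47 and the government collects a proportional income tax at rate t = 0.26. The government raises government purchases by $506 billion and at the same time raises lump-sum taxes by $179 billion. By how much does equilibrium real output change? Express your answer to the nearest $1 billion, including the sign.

+$647 billion

Expenditure multiplier = 1/(1 − c(1−t)) = 1/(1 − 0.47×0.74) = 1/0.6522 ≈ 1.533.
ΔG contributes k·ΔG = (+$506 billion) / 0.6522 ≈ +$775.8 billion.
ΔT of +$179 billion changes first-round spending by −c·ΔT = −$84.13 billion, contributing k·(−c·ΔT) = (−$84.13 billion) / 0.6522 ≈ −$129 billion.
Net ΔY = k(ΔG − c·ΔT) = (+$421.87 billion) / 0.6522 ≈ +$647 billion.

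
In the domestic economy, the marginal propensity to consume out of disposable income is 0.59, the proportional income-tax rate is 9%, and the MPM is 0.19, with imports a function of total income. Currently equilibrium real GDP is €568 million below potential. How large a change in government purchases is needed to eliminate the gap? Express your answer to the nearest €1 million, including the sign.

Spending multiplier = 1/(1 − c(1−t) + m) = 1/(1 − 0.59×0.91 + 0.19) = 1/0.6531 ≈ 1.531.
Need ΔY = +€568 million, so ΔG = ΔY/k = (+€568 million) × 0.6531 ≈ +€371 million.
The government should increase government purchases by €371 million.

+€371 million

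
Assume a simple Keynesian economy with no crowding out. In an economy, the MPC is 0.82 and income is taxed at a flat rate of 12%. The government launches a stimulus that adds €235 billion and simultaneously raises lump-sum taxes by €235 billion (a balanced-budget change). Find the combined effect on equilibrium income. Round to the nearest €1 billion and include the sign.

Expenditure multiplier = 1/(1 − c(1−t)) = 1/(1 − 0.82×0.88) = 1/0.2784 ≈ 3.592.
ΔG contributes k·ΔG = (+€235 billion) / 0.2784 ≈ +€844.1 billion.
ΔT of +€235 billion changes first-round spending by −c·ΔT = −€192.7 billion, contributing k·(−c·ΔT) = (−€192.7 billion) / 0.2784 ≈ −€692.2 billion.
Net ΔY = k(ΔG − c·ΔT) = (+€42.3 billion) / 0.2784 ≈ +€152 billion.

+€152 billion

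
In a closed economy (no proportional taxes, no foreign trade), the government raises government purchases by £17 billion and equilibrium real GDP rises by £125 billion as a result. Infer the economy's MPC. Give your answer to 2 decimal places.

Implied spending multiplier k = ΔY/ΔG = 125/17 ≈ 7.3529.
Since k = 1/(1 − MPC), MPC = 1 − 1/k = 1 − ΔG/ΔY = 1 − 17/125 ≈ 0.86.

0.86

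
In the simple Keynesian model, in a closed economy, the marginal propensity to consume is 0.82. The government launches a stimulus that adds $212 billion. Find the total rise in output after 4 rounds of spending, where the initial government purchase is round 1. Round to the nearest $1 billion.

Round 1 adds ΔG = $212 billion; each later round is MPC = 0.82 times the previous.
After 4 rounds: 212 + 173.84 + 142.5488 + 116.890016 = ΔG·(1 − c^4)/(1 − c) = 212 × (1 − 0.45212176)/0.18 ≈ $645 billion.

$645 billion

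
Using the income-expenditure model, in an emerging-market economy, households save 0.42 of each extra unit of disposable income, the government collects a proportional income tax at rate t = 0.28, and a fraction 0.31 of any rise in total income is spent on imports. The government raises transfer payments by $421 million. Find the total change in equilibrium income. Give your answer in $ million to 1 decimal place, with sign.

+$273.6 million

MPC = 1 − MPS = 1 − 0.42 = 0.58.
The transfer change shifts disposable income by +$421 million, so first-round consumption changes by c·ΔTR = 0.58 × (+$421 million) = +$244.18 million.
Expenditure multiplier = 1/(1 − c(1−t) + m) = 1/(1 − 0.58×0.72 + 0.31) = 1/0.8924 ≈ 1.121.
The transfer multiplier is c × k ≈ 0.65, so ΔY = k × (c·ΔTR) = (+$244.18 million) / 0.8924 ≈ +$273.6 million.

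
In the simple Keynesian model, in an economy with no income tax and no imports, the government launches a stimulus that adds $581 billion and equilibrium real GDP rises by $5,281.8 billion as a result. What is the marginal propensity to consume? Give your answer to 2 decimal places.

0.89

Implied spending multiplier k = ΔY/ΔG = 5,281.8/581 ≈ 9.0909.
Since k = 1/(1 − MPC), MPC = 1 − 1/k = 1 − ΔG/ΔY = 1 − 581/5,281.8 ≈ 0.89.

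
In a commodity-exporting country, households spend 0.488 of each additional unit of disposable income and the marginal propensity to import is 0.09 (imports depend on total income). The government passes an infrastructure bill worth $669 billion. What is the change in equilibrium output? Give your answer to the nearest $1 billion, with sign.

+$1,111 billion

Spending multiplier = 1/(1 − c + m) = 1/(1 − 0.488 + 0.09) = 1/0.602 ≈ 1.661.
ΔY = k × ΔG = (+$669 billion) / 0.602 ≈ +$1,111 billion.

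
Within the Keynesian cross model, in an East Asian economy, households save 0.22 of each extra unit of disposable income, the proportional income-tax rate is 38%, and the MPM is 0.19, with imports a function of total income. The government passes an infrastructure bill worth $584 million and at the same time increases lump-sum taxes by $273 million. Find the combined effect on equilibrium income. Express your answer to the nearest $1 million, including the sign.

+$525 million

MPC = 1 − MPS = 1 − 0.22 = 0.78.
Expenditure multiplier = 1/(1 − c(1−t) + m) = 1/(1 − 0.78×0.62 + 0.19) = 1/0.7064 ≈ 1.416.
ΔG contributes k·ΔG = (+$584 million) / 0.7064 ≈ +$826.7 million.
ΔT of +$273 million changes first-round spending by −c·ΔT = −$212.94 million, contributing k·(−c·ΔT) = (−$212.94 million) / 0.7064 ≈ −$301.4 million.
Net ΔY = k(ΔG − c·ΔT) = (+$371.06 million) / 0.7064 ≈ +$525 million.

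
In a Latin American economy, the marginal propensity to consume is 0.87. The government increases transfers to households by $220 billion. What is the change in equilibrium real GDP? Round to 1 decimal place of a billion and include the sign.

+$1,472.3 billion

The transfer change shifts disposable income by +$220 billion, so first-round consumption changes by c·ΔTR = 0.87 × (+$220 billion) = +$191.4 billion.
Expenditure multiplier = 1/(1 − MPC) = 1/(1 − 0.87) = 1/0.13 ≈ 7.692.
The transfer multiplier is c × k ≈ 6.692, so ΔY = k × (c·ΔTR) = (+$191.4 billion) / 0.13 ≈ +$1,472.3 billion.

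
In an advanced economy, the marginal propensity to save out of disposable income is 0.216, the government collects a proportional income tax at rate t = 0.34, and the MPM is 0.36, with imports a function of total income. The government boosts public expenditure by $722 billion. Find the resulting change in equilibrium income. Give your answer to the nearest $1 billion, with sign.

+$857 billion

MPC = 1 − MPS = 1 − 0.216 = 0.784.
Government-spending multiplier = 1/(1 − c(1−t) + m) = 1/(1 − 0.784×0.66 + 0.36) = 1/0.84256 ≈ 1.187.
ΔY = k × ΔG = (+$722 billion) / 0.84256 ≈ +$857 billion.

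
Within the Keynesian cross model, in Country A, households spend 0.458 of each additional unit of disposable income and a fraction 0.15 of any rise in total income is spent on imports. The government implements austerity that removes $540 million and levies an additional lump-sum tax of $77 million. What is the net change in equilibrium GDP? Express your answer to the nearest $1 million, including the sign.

Expenditure multiplier = 1/(1 − c + m) = 1/(1 − 0.458 + 0.15) = 1/0.692 ≈ 1.445.
ΔG contributes k·ΔG = (−$540 million) / 0.692 ≈ −$780.3 million.
ΔT of +$77 million changes first-round spending by −c·ΔT = −$35.266 million, contributing k·(−c·ΔT) = (−$35.266 million) / 0.692 ≈ −$51 million.
Net ΔY = k(ΔG − c·ΔT) = (−$575.266 million) / 0.692 ≈ −$831 million.

−$831 million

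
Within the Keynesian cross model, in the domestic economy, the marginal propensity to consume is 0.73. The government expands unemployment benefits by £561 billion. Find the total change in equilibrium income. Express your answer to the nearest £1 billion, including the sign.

The transfer change shifts disposable income by +£561 billion, so first-round consumption changes by c·ΔTR = 0.73 × (+£561 billion) = +£409.53 billion.
Expenditure multiplier = 1/(1 − MPC) = 1/(1 − 0.73) = 1/0.27 ≈ 3.704.
The transfer multiplier is c × k ≈ 2.704, so ΔY = k × (c·ΔTR) = (+£409.53 billion) / 0.27 ≈ +£1,517 billion.

+£1,517 billion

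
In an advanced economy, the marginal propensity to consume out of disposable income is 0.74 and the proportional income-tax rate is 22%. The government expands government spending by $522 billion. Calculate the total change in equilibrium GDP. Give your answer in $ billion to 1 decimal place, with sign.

Government-spending multiplier = 1/(1 − c(1−t)) = 1/(1 − 0.74×0.78) = 1/0.4228 ≈ 2.365.
ΔY = k × ΔG = (+$522 billion) / 0.4228 ≈ +$1,234.6 billion.

+$1,234.6 billion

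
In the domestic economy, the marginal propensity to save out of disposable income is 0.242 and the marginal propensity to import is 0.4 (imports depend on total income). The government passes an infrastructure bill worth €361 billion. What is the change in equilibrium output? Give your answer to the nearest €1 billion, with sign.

MPC = 1 − MPS = 1 − 0.242 = 0.758.
Expenditure multiplier = 1/(1 − c + m) = 1/(1 − 0.758 + 0.4) = 1/0.642 ≈ 1.558.
ΔY = k × ΔG = (+€361 billion) / 0.642 ≈ +€562 billion.

+€562 billion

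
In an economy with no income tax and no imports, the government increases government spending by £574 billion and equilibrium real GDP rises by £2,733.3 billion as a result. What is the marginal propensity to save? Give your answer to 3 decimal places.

0.210

Implied spending multiplier k = ΔY/ΔG = 2,733.3/574 ≈ 4.7618.
Since k = 1/(1 − MPC), MPC = 1 − 1/k = 1 − ΔG/ΔY = 1 − 574/2,733.3 ≈ 0.790.
MPS = 1 − MPC = 0.210.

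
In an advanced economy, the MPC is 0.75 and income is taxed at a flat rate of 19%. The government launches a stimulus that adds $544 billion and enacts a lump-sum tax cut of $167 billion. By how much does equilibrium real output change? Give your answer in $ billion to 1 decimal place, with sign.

Expenditure multiplier = 1/(1 − c(1−t)) = 1/(1 − 0.75×0.81) = 1/0.3925 ≈ 2.548.
ΔG contributes k·ΔG = (+$544 billion) / 0.3925 ≈ +$1,386 billion.
ΔT of −$167 billion changes first-round spending by −c·ΔT = +$125.25 billion, contributing k·(−c·ΔT) = (+$125.25 billion) / 0.3925 ≈ +$319.1 billion.
Net ΔY = k(ΔG − c·ΔT) = (+$669.25 billion) / 0.3925 ≈ +$1,705.1 billion.

+$1,705.1 billion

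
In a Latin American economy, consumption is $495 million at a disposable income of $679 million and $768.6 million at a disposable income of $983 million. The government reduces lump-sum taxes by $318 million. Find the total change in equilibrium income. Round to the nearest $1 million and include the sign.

MPC = ΔC/ΔYd = (768.6 − 495)/(983 − 679) = 273.6/304 = 0.9.
A lump-sum tax change of −$318 million shifts disposable income by +$318 million; first-round consumption changes by −c × ΔT = −0.9 × (−$318 million) = +$286.2 million.
Expenditure multiplier = 1/(1 − MPC) = 1/(1 − 0.9) = 1/0.1 = 10.
The tax multiplier is −c × k = −9, so ΔY = k × (−c·ΔT) = (+$286.2 million) / 0.1 = +$2,862 million.

+$2,862 million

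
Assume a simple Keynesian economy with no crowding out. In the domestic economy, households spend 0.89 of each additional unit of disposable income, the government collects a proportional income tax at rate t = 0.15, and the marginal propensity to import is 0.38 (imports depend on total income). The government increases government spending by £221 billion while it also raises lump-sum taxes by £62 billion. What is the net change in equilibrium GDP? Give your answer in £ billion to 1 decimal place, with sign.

+£266.0 billion

Expenditure multiplier = 1/(1 − c(1−t) + m) = 1/(1 − 0.89×0.85 + 0.38) = 1/0.6235 ≈ 1.604.
ΔG contributes k·ΔG = (+£221 billion) / 0.6235 ≈ +£354.5 billion.
ΔT of +£62 billion changes first-round spending by −c·ΔT = −£55.18 billion, contributing k·(−c·ΔT) = (−£55.18 billion) / 0.6235 ≈ −£88.5 billion.
Net ΔY = k(ΔG − c·ΔT) = (+£165.82 billion) / 0.6235 ≈ +£266 billion.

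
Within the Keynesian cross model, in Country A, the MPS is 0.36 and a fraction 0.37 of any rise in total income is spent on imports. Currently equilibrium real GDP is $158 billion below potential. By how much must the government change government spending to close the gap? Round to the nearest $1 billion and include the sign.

+$115 billion

MPC = 1 − MPS = 1 − 0.36 = 0.64.
Spending multiplier = 1/(1 − c + m) = 1/(1 − 0.64 + 0.37) = 1/0.73 ≈ 1.37.
Need ΔY = +$158 billion, so ΔG = ΔY/k = (+$158 billion) × 0.73 ≈ +$115 billion.
The government should increase government spending by $115 billion.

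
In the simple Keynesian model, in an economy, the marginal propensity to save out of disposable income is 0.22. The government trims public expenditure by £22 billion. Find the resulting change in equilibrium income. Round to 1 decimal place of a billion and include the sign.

−£100.0 billion

MPC = 1 − MPS = 1 − 0.22 = 0.78.
Spending multiplier = 1/(1 − MPC) = 1/(1 − 0.78) = 1/0.22 ≈ 4.545.
ΔY = k × ΔG = (−£22 billion) / 0.22 = −£100 billion.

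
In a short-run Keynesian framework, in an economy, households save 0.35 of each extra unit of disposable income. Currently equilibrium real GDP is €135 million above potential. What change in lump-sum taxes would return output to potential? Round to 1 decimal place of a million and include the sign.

+€72.7 million

MPC = 1 − MPS = 1 − 0.35 = 0.65.
Spending multiplier = 1/(1 − MPC) = 1/(1 − 0.65) = 1/0.35 ≈ 2.857.
Tax multiplier = −c·k = −0.65/0.35 ≈ −1.857. Need ΔY = −€135 million, so ΔT = ΔY/(−c·k) = −(−€135 million) × 0.35 / 0.65 ≈ +€72.7 million.
The government should raise lump-sum taxes by €72.7 million.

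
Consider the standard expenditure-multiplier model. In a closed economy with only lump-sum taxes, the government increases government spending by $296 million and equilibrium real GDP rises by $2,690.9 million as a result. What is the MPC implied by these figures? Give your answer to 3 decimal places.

Implied spending multiplier k = ΔY/ΔG = 2,690.9/296 ≈ 9.0909.
Since k = 1/(1 − MPC), MPC = 1 − 1/k = 1 − ΔG/ΔY = 1 − 296/2,690.9 ≈ 0.890.

0.890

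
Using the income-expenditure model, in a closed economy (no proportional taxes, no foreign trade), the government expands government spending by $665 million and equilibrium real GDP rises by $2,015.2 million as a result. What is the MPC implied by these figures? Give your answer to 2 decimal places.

Implied spending multiplier k = ΔY/ΔG = 2,015.2/665 ≈ 3.0304.
Since k = 1/(1 − MPC), MPC = 1 − 1/k = 1 − ΔG/ΔY = 1 − 665/2,015.2 ≈ 0.67.

0.67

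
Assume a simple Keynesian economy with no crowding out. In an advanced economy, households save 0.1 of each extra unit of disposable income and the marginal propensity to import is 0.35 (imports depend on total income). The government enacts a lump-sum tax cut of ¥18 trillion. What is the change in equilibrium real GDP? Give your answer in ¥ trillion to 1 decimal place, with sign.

+¥36.0 trillion

MPC = 1 − MPS = 1 − 0.1 = 0.9.
A lump-sum tax change of −¥18 trillion shifts disposable income by +¥18 trillion; first-round consumption changes by −c × ΔT = −0.9 × (−¥18 trillion) = +¥16.2 trillion.
Expenditure multiplier = 1/(1 − c + m) = 1/(1 − 0.9 + 0.35) = 1/0.45 ≈ 2.222.
The tax multiplier is −c × k = −2, so ΔY = k × (−c·ΔT) = (+¥16.2 trillion) / 0.45 = +¥36 trillion.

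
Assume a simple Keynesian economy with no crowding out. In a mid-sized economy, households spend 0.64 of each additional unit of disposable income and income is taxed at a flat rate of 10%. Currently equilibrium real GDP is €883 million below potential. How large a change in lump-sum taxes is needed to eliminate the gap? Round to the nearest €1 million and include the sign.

Spending multiplier = 1/(1 − c(1−t)) = 1/(1 − 0.64×0.9) = 1/0.424 ≈ 2.358.
Tax multiplier = −c·k = −0.64/0.424 ≈ −1.509. Need ΔY = +€883 million, so ΔT = ΔY/(−c·k) = −(+€883 million) × 0.424 / 0.64 ≈ −€585 million.
The government should cut lump-sum taxes by €585 million.

−€585 million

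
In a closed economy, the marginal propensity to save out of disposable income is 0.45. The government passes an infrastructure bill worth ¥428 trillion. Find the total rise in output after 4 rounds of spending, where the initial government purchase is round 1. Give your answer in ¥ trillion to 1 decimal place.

¥864.1 trillion

MPC = 1 − MPS = 1 − 0.45 = 0.55.
Round 1 adds ΔG = ¥428 trillion; each later round is MPC = 0.55 times the previous.
After 4 rounds: 428 + 235.4 + 129.47 + 71.2085 = ΔG·(1 − c^4)/(1 − c) = 428 × (1 − 0.09150625)/0.45 ≈ ¥864.1 trillion.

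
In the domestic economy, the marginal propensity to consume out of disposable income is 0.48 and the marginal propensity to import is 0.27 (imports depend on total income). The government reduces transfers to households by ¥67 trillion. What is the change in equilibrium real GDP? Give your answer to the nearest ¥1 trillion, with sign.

−¥41 trillion

The transfer change shifts disposable income by −¥67 trillion, so first-round consumption changes by c·ΔTR = 0.48 × (−¥67 trillion) = −¥32.16 trillion.
Expenditure multiplier = 1/(1 − c + m) = 1/(1 − 0.48 + 0.27) = 1/0.79 ≈ 1.266.
The transfer multiplier is c × k ≈ 0.608, so ΔY = k × (c·ΔTR) = (−¥32.16 trillion) / 0.79 ≈ −¥41 trillion.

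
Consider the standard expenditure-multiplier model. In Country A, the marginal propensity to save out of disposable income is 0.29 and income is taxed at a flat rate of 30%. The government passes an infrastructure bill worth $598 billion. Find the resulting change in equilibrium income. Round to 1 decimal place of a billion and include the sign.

MPC = 1 − MPS = 1 − 0.29 = 0.71.
Expenditure multiplier = 1/(1 − c(1−t)) = 1/(1 − 0.71×0.7) = 1/0.503 ≈ 1.988.
ΔY = k × ΔG = (+$598 billion) / 0.503 ≈ +$1,188.9 billion.

+$1,188.9 billion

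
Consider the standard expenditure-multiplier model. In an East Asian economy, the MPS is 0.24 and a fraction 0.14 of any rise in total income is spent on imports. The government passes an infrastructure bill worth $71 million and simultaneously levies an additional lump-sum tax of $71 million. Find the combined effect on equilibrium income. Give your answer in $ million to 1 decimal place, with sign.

+$44.8 million

MPC = 1 − MPS = 1 − 0.24 = 0.76.
Expenditure multiplier = 1/(1 − c + m) = 1/(1 − 0.76 + 0.14) = 1/0.38 ≈ 2.632.
ΔG contributes k·ΔG = (+$71 million) / 0.38 ≈ +$186.8 million.
ΔT of +$71 million changes first-round spending by −c·ΔT = −$53.96 million, contributing k·(−c·ΔT) = (−$53.96 million) / 0.38 = −$142 million.
Net ΔY = k(ΔG − c·ΔT) = (+$17.04 million) / 0.38 ≈ +$44.8 million.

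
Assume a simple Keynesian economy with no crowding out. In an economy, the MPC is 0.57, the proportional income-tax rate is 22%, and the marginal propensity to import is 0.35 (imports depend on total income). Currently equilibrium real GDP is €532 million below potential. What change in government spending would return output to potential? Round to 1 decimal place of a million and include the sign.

+€481.7 million

Spending multiplier = 1/(1 − c(1−t) + m) = 1/(1 − 0.57×0.78 + 0.35) = 1/0.9054 ≈ 1.104.
Need ΔY = +€532 million, so ΔG = ΔY/k = (+€532 million) × 0.9054 ≈ +€481.7 million.
The government should increase government spending by €481.7 million.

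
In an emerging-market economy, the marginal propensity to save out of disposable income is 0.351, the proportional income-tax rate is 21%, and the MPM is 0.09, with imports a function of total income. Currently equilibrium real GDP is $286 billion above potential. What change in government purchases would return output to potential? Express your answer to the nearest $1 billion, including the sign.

−$165 billion

MPC = 1 − MPS = 1 − 0.351 = 0.649.
Spending multiplier = 1/(1 − c(1−t) + m) = 1/(1 − 0.649×0.79 + 0.09) = 1/0.57729 ≈ 1.732.
Need ΔY = −$286 billion, so ΔG = ΔY/k = (−$286 billion) × 0.57729 ≈ −$165 billion.
The government should cut government purchases by $165 billion.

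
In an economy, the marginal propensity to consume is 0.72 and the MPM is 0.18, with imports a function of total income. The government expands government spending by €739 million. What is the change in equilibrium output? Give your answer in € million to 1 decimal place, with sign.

+€1,606.5 million

Expenditure multiplier = 1/(1 − c + m) = 1/(1 − 0.72 + 0.18) = 1/0.46 ≈ 2.174.
ΔY = k × ΔG = (+€739 million) / 0.46 ≈ +€1,606.5 million.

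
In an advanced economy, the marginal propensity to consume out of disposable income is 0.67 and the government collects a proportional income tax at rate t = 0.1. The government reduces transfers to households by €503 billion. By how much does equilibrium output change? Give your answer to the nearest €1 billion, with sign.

The transfer change shifts disposable income by −€503 billion, so first-round consumption changes by c·ΔTR = 0.67 × (−€503 billion) = −€337.01 billion.
Expenditure multiplier = 1/(1 − c(1−t)) = 1/(1 − 0.67×0.9) = 1/0.397 ≈ 2.519.
The transfer multiplier is c × k ≈ 1.688, so ΔY = k × (c·ΔTR) = (−€337.01 billion) / 0.397 ≈ −€849 billion.

−€849 billion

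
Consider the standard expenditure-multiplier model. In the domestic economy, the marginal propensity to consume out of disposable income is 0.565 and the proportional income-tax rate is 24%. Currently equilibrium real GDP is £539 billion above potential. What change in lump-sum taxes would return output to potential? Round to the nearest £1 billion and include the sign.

+£544 billion

Spending multiplier = 1/(1 − c(1−t)) = 1/(1 − 0.565×0.76) = 1/0.5706 ≈ 1.753.
Tax multiplier = −c·k = −0.565/0.5706 ≈ −0.99. Need ΔY = −£539 billion, so ΔT = ΔY/(−c·k) = −(−£539 billion) × 0.5706 / 0.565 ≈ +£544 billion.
The government should raise lump-sum taxes by £544 billion.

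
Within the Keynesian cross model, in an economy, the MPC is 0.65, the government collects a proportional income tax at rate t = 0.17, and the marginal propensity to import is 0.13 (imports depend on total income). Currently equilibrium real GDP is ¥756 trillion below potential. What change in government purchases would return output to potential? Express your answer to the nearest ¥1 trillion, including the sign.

Spending multiplier = 1/(1 − c(1−t) + m) = 1/(1 − 0.65×0.83 + 0.13) = 1/0.5905 ≈ 1.693.
Need ΔY = +¥756 trillion, so ΔG = ΔY/k = (+¥756 trillion) × 0.5905 ≈ +¥446 trillion.
The government should increase government purchases by ¥446 trillion.

+¥446 trillion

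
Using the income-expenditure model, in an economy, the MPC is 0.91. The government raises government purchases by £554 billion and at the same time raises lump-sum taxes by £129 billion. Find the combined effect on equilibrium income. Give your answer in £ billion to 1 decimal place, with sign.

+£4,851.2 billion

Expenditure multiplier = 1/(1 − MPC) = 1/(1 − 0.91) = 1/0.09 ≈ 11.111.
ΔG contributes k·ΔG = (+£554 billion) / 0.09 ≈ +£6,155.6 billion.
ΔT of +£129 billion changes first-round spending by −c·ΔT = −£117.39 billion, contributing k·(−c·ΔT) = (−£117.39 billion) / 0.09 ≈ −£1,304.3 billion.
Net ΔY = k(ΔG − c·ΔT) = (+£436.61 billion) / 0.09 ≈ +£4,851.2 billion.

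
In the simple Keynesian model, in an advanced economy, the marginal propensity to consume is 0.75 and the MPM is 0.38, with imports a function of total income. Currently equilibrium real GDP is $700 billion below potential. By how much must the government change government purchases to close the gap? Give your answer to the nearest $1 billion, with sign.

+$441 billion

Spending multiplier = 1/(1 − c + m) = 1/(1 − 0.75 + 0.38) = 1/0.63 ≈ 1.587.
Need ΔY = +$700 billion, so ΔG = ΔY/k = (+$700 billion) × 0.63 = +$441 billion.
The government should increase government purchases by $441 billion.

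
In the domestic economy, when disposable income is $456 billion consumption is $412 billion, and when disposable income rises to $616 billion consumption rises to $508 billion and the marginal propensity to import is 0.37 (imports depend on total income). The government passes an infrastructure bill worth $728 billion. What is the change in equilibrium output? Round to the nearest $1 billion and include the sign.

MPC = ΔC/ΔYd = (508 − 412)/(616 − 456) = 96/160 = 0.6.
Government-spending multiplier = 1/(1 − c + m) = 1/(1 − 0.6 + 0.37) = 1/0.77 ≈ 1.299.
ΔY = k × ΔG = (+$728 billion) / 0.77 ≈ +$945 billion.

+$945 billion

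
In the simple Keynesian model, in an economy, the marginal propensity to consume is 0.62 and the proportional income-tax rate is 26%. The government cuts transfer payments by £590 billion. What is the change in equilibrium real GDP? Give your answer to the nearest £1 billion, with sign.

−£676 billion

The transfer change shifts disposable income by −£590 billion, so first-round consumption changes by c·ΔTR = 0.62 × (−£590 billion) = −£365.8 billion.
Expenditure multiplier = 1/(1 − c(1−t)) = 1/(1 − 0.62×0.74) = 1/0.5412 ≈ 1.848.
The transfer multiplier is c × k ≈ 1.146, so ΔY = k × (c·ΔTR) = (−£365.8 billion) / 0.5412 ≈ −£676 billion.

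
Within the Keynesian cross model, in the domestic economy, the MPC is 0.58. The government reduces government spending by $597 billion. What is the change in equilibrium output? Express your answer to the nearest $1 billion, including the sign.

Spending multiplier = 1/(1 − MPC) = 1/(1 − 0.58) = 1/0.42 ≈ 2.381.
ΔY = k × ΔG = (−$597 billion) / 0.42 ≈ −$1,421 billion.

−$1,421 billion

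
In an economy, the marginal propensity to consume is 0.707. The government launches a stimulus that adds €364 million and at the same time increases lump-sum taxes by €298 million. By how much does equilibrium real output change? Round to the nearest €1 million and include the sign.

+€523 million

Expenditure multiplier = 1/(1 − MPC) = 1/(1 − 0.707) = 1/0.293 ≈ 3.413.
ΔG contributes k·ΔG = (+€364 million) / 0.293 ≈ +€1,242.3 million.
ΔT of +€298 million changes first-round spending by −c·ΔT = −€210.686 million, contributing k·(−c·ΔT) = (−€210.686 million) / 0.293 ≈ −€719.1 million.
Net ΔY = k(ΔG − c·ΔT) = (+€153.314 million) / 0.293 ≈ +€523 million.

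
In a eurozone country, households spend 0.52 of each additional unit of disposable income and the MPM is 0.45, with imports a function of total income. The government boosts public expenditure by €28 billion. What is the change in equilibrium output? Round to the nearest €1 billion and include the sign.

Government-spending multiplier = 1/(1 − c + m) = 1/(1 − 0.52 + 0.45) = 1/0.93 ≈ 1.075.
ΔY = k × ΔG = (+€28 billion) / 0.93 ≈ +€30 billion.

+€30 billion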